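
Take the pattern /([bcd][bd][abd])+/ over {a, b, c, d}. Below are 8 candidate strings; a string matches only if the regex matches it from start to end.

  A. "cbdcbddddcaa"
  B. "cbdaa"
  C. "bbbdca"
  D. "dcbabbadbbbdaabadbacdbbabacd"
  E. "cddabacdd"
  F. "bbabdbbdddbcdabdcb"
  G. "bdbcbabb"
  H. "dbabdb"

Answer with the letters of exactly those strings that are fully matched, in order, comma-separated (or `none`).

A. "cbdcbddddcaa" → no match
B. "cbdaa" → no match
C. "bbbdca" → no match
D → no match
E. "cddabacdd" → no match
F → no match
G. "bdbcbabb" → no match
H. "dbabdb" → match

H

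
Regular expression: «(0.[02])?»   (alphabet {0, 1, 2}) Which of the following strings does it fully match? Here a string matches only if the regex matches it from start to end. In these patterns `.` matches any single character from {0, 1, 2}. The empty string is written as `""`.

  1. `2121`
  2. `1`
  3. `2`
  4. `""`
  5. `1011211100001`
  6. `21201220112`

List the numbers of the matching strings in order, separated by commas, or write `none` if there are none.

1 → no match
2 → no match
3 → no match
4 → match
5 → no match
6 → no match

4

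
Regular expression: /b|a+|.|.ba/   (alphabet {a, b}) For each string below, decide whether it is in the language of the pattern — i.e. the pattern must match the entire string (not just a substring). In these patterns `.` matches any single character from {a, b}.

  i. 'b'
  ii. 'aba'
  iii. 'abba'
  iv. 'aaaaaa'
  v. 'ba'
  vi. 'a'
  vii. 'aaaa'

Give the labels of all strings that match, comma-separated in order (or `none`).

i → match
ii → match
iii → no match
iv → match
v → no match
vi → match
vii → match

i, ii, iv, vi, vii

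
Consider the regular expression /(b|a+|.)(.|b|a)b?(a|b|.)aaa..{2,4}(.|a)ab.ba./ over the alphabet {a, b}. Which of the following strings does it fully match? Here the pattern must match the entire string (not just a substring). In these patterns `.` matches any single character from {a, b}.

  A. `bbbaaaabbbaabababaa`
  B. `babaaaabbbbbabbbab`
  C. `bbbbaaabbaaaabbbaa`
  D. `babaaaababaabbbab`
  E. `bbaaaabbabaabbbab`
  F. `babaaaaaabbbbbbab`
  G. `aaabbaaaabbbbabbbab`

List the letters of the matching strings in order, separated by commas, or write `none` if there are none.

A, B, C, D, E, G

A → match
B → match
C → match
D → match
E → match
F → no match
G → match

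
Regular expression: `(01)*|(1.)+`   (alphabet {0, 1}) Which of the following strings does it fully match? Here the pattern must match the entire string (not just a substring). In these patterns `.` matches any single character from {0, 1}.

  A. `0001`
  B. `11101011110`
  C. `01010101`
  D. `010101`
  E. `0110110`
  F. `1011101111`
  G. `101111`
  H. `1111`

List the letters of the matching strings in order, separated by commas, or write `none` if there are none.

A → no match
B → no match
C → match
D → match
E → no match
F → match
G → match
H → match

C, D, F, G, H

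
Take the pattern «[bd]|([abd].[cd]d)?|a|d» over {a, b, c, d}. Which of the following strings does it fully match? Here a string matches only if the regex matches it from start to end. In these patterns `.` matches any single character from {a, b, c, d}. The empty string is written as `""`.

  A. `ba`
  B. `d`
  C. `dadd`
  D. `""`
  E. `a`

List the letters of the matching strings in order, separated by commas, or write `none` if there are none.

A → no match
B → match
C → match
D → match
E → match

B, C, D, E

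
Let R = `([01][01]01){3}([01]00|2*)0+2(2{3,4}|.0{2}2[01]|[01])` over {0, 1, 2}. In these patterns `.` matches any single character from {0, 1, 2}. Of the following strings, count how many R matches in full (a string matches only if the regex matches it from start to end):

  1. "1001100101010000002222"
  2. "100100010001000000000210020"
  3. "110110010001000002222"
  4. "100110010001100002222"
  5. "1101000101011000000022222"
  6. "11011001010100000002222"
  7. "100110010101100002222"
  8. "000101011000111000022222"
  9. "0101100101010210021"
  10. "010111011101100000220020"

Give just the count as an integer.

9

1 → match
2 → match
3 → match
4 → match
5 → match
6 → match
7 → match
8 → no match
9 → match
10 → match
Total matched: 9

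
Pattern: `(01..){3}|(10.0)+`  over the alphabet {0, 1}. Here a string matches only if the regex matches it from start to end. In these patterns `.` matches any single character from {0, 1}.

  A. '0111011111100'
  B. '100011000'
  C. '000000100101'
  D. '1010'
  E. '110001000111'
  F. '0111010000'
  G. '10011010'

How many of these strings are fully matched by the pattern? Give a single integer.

A → no match
B. '100011000' → no match
C. '000000100101' → no match
D. '1010' → match
E. '110001000111' → no match
F. '0111010000' → no match
G. '10011010' → no match
Total matched: 1

1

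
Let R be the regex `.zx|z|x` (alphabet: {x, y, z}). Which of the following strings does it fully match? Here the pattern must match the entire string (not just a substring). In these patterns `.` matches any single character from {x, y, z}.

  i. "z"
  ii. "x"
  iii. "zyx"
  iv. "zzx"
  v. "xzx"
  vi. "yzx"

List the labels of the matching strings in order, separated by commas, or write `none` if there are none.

i → match
ii → match
iii → no match
iv → match
v → match
vi → match

i, ii, iv, v, vi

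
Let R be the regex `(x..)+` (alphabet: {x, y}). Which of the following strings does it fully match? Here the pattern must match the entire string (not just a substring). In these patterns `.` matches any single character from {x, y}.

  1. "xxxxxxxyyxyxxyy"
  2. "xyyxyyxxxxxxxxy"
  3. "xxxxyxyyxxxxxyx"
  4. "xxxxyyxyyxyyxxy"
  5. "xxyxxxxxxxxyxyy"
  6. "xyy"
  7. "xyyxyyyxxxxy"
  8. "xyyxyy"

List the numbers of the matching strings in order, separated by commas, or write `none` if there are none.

1 → match
2 → match
3 → no match
4 → match
5 → match
6 → match
7 → no match
8 → match

1, 2, 4, 5, 6, 8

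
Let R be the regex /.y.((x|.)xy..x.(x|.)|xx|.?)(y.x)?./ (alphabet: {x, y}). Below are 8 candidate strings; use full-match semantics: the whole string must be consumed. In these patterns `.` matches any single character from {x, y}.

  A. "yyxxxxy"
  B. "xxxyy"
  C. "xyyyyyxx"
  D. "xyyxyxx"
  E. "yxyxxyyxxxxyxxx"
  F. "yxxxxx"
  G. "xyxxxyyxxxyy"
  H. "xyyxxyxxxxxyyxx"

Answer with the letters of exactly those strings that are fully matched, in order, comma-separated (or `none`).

A. "yyxxxxy" → no match
B. "xxxyy" → no match
C. "xyyyyyxx" → match
D. "xyyxyxx" → no match
E → no match
F. "yxxxxx" → no match
G. "xyxxxyyxxxyy" → match
H → match

C, G, H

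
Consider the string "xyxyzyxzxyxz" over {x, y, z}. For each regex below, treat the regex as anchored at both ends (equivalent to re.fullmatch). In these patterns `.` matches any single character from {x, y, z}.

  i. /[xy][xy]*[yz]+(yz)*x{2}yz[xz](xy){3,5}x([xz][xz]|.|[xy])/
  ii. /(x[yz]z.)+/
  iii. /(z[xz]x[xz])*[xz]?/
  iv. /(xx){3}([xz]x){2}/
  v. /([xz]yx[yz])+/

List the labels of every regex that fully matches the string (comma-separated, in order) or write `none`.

v

i → no match
ii → no match
iii → no match
iv → no match — must start with "xx"
v → match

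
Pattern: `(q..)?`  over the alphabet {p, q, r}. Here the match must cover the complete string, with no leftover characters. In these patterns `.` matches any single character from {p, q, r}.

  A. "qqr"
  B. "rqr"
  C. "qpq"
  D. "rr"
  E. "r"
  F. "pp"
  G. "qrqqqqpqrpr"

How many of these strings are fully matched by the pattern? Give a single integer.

A → match
B → no match
C → match
D → no match
E → no match
F → no match
G → no match
Total matched: 2

2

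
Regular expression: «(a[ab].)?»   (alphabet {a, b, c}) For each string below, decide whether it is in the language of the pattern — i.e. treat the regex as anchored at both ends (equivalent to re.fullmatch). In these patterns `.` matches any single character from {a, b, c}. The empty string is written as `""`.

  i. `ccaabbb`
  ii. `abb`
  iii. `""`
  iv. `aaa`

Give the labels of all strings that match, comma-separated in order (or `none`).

ii, iii, iv

i → no match
ii → match
iii → match
iv → match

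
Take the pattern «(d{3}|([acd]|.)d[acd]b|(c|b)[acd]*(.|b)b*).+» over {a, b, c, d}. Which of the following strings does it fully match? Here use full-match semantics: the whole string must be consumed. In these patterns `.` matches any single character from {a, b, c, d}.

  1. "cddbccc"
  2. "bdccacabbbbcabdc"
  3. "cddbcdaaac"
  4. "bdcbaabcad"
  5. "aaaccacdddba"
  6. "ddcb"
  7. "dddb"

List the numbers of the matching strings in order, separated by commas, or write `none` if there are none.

1, 2, 3, 4, 7

1 → match
2 → match
3 → match
4 → match
5 → no match
6 → no match
7 → match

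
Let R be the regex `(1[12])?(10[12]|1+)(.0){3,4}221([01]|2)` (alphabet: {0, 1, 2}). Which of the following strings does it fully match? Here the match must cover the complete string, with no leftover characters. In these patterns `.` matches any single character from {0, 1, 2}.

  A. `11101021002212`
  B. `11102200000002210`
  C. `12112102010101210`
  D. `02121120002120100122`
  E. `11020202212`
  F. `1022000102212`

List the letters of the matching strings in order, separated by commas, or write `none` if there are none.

B, E, F

A → no match
B → match
C → no match
D → no match
E → match
F → match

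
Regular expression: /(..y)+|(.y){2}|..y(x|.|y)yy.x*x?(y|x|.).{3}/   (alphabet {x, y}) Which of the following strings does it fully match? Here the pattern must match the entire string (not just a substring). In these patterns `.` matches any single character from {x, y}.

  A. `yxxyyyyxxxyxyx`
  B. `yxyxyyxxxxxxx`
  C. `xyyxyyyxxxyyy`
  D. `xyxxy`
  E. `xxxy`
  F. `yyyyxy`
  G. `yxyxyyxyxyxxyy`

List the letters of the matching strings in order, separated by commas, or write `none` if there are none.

A → no match
B → match
C → match
D. `xyxxy` → no match
E. `xxxy` → no match
F. `yyyyxy` → match
G → no match

B, C, F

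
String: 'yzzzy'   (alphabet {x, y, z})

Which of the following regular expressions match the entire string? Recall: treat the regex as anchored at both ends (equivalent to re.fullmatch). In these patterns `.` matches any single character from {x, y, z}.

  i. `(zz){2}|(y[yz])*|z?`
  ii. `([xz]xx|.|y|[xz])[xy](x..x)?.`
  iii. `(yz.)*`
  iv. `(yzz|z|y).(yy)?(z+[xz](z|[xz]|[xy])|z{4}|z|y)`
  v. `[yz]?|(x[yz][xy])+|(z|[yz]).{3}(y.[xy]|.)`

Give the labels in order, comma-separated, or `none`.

i → no match
ii → no match
iii → no match
iv → match
v → match

iv, v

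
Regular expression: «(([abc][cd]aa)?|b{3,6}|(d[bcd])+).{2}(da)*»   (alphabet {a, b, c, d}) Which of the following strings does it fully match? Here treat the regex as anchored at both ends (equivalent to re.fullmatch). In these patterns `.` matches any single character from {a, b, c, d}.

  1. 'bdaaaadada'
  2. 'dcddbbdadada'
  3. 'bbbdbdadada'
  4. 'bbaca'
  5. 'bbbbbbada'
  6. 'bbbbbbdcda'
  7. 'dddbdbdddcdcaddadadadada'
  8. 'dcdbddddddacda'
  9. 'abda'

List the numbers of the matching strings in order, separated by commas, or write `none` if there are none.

1. 'bdaaaadada' → match
2. 'dcddbbdadada' → match
3. 'bbbdbdadada' → match
4. 'bbaca' → no match
5. 'bbbbbbada' → match
6. 'bbbbbbdcda' → match
7 → match
8 → match
9. 'abda' → match

1, 2, 3, 5, 6, 7, 8, 9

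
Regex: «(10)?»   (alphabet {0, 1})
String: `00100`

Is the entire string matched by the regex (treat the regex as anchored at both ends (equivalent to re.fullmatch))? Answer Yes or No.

No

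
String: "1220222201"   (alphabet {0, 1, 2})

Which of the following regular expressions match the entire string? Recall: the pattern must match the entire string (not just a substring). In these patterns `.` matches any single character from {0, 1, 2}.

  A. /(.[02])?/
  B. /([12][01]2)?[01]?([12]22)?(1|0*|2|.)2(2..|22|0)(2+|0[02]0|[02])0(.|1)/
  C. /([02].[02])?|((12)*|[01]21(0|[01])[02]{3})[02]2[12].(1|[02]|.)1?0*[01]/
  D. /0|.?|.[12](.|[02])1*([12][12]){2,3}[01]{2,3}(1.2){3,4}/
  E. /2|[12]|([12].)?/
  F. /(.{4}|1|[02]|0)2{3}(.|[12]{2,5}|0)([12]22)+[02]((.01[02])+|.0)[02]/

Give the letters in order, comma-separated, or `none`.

A → no match
B → match
C → no match
D → no match
E → no match
F → no match

B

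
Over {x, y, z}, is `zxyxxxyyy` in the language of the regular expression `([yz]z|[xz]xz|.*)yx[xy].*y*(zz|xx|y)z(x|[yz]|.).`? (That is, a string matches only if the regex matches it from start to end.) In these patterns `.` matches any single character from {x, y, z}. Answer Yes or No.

No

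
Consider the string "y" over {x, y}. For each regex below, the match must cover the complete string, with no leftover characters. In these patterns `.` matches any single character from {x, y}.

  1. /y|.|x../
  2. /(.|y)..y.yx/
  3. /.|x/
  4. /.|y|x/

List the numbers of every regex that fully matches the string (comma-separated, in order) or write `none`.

1 → match
2 → no match — must end with "yx"
3 → match
4 → match

1, 3, 4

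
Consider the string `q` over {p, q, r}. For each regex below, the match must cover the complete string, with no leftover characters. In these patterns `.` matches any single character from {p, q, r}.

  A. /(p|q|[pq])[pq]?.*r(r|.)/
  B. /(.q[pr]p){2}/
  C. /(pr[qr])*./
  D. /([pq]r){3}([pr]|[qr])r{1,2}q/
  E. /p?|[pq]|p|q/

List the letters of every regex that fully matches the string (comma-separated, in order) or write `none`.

A → no match
B → no match — must end with `p`
C → match
D → no match — must end with `rq`
E → match

C, E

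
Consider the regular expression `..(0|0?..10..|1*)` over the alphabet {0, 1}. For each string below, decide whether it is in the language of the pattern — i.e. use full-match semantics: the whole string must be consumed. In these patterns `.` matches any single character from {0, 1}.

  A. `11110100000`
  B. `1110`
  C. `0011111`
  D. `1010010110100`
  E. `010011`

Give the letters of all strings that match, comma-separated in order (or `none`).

A → no match
B → no match
C → match
D → no match
E → no match

C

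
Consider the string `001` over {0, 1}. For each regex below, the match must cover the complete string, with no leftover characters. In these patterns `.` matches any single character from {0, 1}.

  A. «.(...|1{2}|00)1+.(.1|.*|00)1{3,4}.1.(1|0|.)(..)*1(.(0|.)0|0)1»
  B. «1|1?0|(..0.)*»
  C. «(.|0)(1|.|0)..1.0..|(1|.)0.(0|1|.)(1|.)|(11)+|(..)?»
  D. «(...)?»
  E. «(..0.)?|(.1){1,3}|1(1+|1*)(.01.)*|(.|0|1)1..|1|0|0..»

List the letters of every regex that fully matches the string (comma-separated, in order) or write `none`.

A → no match
B → no match
C → no match
D → match
E → match

D, E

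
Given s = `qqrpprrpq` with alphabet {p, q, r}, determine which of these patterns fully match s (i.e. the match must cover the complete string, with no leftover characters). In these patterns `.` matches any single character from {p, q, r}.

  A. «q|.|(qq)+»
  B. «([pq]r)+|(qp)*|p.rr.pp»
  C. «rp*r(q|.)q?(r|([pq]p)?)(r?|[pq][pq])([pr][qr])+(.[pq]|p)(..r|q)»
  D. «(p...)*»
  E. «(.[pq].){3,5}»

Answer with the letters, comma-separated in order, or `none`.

A → no match
B → no match
C → no match — must start with `r`
D → no match
E → match

E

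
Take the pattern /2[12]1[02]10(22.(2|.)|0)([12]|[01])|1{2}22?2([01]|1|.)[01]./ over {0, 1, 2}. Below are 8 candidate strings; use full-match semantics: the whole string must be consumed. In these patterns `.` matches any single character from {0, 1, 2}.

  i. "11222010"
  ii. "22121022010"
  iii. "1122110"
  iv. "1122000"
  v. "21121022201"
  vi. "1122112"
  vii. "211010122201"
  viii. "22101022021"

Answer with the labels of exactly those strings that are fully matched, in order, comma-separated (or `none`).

i → match
ii → match
iii → match
iv → match
v → match
vi → match
vii → no match
viii → match

i, ii, iii, iv, v, vi, viii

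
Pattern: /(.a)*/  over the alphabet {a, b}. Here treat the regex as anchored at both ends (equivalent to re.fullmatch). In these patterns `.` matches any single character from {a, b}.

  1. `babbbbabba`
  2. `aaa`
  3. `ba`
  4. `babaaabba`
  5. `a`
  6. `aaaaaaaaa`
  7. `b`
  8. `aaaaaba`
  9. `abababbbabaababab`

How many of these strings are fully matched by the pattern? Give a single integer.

1 → no match
2 → no match
3 → match
4 → no match
5 → no match
6 → no match
7 → no match
8 → no match
9 → no match
Total matched: 1

1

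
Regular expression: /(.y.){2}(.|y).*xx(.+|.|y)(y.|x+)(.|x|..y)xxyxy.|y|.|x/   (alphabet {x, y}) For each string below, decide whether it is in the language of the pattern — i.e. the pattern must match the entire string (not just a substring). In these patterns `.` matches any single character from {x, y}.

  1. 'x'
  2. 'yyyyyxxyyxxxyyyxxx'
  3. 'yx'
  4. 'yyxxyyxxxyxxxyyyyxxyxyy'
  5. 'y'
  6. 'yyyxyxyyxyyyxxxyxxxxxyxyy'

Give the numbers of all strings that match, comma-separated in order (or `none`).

1 → match
2 → no match
3 → no match
4 → match
5 → match
6 → match

1, 4, 5, 6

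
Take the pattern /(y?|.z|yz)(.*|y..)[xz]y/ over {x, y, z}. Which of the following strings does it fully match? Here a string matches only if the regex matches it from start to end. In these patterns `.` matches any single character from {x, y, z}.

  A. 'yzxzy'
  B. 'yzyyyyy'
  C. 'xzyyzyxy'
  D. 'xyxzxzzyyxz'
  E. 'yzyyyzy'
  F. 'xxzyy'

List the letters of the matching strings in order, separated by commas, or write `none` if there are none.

A. 'yzxzy' → match
B. 'yzyyyyy' → no match
C. 'xzyyzyxy' → match
D. 'xyxzxzzyyxz' → no match — must end with 'y'
E. 'yzyyyzy' → match
F. 'xxzyy' → no match

A, C, E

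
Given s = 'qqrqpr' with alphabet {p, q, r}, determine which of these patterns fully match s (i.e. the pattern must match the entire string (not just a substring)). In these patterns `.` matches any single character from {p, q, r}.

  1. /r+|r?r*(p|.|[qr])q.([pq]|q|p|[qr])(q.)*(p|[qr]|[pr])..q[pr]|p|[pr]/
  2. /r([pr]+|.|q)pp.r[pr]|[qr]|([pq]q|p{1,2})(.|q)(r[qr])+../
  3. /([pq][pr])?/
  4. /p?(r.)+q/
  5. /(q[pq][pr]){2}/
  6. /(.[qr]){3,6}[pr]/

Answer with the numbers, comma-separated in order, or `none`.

5

1 → no match
2 → no match
3 → no match
4 → no match — must end with 'q'
5 → match
6 → no match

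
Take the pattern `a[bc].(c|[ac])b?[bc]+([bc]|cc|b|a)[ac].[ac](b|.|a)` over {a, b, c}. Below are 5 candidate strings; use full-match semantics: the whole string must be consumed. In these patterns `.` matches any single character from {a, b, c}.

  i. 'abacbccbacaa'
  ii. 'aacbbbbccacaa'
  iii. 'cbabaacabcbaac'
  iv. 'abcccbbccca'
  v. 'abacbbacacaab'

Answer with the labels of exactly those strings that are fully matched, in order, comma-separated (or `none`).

i → match
ii → no match
iii → no match — must start with 'a'
iv → match
v → no match

i, iv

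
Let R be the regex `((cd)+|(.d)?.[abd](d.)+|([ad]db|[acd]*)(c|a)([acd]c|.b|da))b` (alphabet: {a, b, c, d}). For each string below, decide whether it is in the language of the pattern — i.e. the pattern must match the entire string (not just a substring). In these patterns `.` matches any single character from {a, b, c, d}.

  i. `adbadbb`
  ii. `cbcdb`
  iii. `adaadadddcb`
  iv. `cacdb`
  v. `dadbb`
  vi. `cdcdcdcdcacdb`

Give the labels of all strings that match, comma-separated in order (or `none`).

i → match
ii → no match
iii → match
iv → no match
v → match
vi → no match

i, iii, v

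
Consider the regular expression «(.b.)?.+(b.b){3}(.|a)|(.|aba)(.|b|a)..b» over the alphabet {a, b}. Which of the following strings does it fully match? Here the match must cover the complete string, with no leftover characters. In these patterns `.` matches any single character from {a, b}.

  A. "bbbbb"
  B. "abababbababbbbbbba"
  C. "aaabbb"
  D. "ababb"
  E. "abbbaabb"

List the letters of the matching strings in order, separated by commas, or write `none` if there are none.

A, B, D

A → match
B → match
C → no match
D → match
E → no match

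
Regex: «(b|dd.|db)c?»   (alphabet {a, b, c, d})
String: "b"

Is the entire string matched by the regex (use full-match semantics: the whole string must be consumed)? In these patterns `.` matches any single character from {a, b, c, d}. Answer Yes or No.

Yes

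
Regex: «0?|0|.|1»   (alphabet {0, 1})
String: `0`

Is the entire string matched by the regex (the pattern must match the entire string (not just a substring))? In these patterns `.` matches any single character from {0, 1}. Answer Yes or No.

Yes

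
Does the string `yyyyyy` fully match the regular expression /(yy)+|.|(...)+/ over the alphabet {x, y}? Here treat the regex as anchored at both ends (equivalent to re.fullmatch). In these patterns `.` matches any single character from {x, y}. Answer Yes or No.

Yes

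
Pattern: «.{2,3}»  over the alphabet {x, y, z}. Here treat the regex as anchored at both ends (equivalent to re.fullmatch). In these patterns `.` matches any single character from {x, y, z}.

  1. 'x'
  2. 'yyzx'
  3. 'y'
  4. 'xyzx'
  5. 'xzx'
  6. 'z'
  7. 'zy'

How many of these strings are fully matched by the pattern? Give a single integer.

1 → no match
2 → no match
3 → no match
4 → no match
5 → match
6 → no match
7 → match
Total matched: 2

2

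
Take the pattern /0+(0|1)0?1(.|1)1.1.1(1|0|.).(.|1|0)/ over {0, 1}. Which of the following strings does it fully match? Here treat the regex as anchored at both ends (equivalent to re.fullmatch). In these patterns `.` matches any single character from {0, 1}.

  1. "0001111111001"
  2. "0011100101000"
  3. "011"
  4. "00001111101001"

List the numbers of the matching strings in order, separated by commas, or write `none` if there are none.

1, 4

1 → match
2 → no match
3 → no match
4 → match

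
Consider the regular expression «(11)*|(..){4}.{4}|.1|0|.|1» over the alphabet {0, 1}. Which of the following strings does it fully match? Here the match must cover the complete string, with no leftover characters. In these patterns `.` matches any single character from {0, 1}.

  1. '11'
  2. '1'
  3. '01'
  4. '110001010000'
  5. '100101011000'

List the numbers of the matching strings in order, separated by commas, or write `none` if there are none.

1. '11' → match
2. '1' → match
3. '01' → match
4. '110001010000' → match
5. '100101011000' → match

1, 2, 3, 4, 5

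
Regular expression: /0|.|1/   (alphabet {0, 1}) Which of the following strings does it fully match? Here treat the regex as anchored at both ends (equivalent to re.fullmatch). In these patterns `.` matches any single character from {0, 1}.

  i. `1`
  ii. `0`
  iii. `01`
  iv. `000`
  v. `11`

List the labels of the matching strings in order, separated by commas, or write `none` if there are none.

i, ii

i → match
ii → match
iii → no match
iv → no match
v → no match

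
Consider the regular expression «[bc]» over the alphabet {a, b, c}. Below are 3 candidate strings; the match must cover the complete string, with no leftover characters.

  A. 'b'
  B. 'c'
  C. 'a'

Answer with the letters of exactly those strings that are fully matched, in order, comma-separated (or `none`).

A, B

A → match
B → match
C → no match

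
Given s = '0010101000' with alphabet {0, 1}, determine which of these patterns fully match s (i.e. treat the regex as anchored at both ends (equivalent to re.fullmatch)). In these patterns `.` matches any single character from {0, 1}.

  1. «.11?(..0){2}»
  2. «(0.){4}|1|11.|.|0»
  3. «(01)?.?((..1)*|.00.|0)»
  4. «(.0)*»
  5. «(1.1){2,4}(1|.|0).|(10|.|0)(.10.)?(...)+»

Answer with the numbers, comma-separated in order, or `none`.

4, 5

1 → no match
2 → no match
3 → no match
4 → match
5 → match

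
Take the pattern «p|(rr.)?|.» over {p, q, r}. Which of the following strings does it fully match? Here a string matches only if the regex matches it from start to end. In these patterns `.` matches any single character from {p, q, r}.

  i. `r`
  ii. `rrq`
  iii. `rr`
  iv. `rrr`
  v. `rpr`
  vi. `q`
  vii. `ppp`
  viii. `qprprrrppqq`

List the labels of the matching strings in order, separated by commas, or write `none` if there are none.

i, ii, iv, vi

i. `r` → match
ii. `rrq` → match
iii. `rr` → no match
iv. `rrr` → match
v. `rpr` → no match
vi. `q` → match
vii. `ppp` → no match
viii. `qprprrrppqq` → no match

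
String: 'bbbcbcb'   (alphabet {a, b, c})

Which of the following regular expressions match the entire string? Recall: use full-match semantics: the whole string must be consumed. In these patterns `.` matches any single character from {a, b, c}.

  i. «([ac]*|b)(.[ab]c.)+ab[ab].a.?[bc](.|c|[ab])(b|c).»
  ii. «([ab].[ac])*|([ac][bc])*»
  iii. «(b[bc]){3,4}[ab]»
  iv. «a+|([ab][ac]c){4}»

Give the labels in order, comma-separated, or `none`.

i → no match
ii → no match
iii → match
iv → no match

iii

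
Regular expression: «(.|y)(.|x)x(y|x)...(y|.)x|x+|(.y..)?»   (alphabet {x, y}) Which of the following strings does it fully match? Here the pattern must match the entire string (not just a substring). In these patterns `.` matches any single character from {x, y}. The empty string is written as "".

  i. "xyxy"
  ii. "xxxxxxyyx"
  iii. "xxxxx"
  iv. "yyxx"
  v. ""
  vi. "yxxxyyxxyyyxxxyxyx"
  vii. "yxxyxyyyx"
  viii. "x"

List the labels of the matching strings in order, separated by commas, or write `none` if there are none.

i, ii, iii, iv, v, vii, viii

i → match
ii → match
iii → match
iv → match
v → match
vi → no match
vii → match
viii → match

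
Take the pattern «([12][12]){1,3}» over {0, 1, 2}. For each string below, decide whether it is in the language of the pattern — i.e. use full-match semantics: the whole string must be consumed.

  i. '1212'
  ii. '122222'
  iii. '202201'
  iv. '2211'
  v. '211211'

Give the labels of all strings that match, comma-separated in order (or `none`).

i → match
ii → match
iii → no match
iv → match
v → match

i, ii, iv, v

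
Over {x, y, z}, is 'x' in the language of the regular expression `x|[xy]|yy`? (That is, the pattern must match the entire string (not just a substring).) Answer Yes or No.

Yes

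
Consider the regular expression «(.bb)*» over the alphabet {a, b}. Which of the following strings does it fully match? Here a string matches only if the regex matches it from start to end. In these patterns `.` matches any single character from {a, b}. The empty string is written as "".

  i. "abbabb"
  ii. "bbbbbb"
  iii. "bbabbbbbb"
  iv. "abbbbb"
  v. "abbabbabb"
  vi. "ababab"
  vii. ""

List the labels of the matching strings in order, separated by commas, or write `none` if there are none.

i, ii, iv, v, vii

i → match
ii → match
iii → no match
iv → match
v → match
vi → no match
vii → match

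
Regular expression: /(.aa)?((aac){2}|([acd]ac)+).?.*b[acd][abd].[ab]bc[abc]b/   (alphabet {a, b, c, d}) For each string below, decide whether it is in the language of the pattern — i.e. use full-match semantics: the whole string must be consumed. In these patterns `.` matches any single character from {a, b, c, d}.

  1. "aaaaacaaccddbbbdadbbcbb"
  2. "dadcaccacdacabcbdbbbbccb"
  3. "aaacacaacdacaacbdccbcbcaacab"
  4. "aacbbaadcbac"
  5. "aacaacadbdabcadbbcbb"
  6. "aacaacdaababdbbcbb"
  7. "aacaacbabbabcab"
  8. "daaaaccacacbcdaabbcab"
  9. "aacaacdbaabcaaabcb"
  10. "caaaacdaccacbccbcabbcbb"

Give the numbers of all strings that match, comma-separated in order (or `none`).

1, 5, 6, 7

1 → match
2 → no match
3 → no match
4 → no match — must end with "b"
5 → match
6 → match
7 → match
8 → no match
9 → no match
10 → no match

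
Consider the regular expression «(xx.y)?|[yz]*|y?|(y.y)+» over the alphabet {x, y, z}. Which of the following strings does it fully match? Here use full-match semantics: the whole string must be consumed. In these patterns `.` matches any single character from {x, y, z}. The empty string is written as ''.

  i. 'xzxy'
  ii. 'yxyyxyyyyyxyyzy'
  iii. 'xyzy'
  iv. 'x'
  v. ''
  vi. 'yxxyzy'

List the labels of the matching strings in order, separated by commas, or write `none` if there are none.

ii, v

i → no match
ii → match
iii → no match
iv → no match
v → match
vi → no match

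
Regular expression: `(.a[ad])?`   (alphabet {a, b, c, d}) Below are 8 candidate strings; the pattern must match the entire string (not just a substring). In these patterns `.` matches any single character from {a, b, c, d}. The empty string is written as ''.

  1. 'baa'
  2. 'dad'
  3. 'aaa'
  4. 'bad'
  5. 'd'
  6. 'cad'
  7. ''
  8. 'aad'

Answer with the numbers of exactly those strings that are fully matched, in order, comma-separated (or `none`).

1, 2, 3, 4, 6, 7, 8

1. 'baa' → match
2. 'dad' → match
3. 'aaa' → match
4. 'bad' → match
5. 'd' → no match
6. 'cad' → match
7. '' → match
8. 'aad' → match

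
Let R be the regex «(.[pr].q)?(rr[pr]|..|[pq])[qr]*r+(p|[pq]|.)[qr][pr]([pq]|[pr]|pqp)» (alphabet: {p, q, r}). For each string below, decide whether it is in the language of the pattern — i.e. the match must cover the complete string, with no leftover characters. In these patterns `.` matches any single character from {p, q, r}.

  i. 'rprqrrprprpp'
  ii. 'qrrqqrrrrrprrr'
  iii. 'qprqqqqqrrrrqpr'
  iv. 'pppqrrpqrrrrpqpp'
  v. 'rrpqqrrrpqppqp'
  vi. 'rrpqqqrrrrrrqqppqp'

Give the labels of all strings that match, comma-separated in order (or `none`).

i → match
ii → match
iii → match
iv → match
v → match
vi → match

i, ii, iii, iv, v, vi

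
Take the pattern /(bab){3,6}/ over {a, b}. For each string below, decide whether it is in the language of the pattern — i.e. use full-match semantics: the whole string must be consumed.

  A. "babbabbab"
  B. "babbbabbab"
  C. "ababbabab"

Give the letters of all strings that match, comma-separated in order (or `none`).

A

A → match
B → no match
C → no match — must start with "bab"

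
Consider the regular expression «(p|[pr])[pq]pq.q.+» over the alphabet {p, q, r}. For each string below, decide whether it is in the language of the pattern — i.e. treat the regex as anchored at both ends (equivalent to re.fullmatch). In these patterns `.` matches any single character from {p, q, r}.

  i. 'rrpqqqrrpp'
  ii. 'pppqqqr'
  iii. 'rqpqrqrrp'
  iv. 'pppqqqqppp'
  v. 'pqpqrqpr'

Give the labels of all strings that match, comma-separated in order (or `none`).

ii, iii, iv, v

i. 'rrpqqqrrpp' → no match
ii. 'pppqqqr' → match
iii. 'rqpqrqrrp' → match
iv. 'pppqqqqppp' → match
v. 'pqpqrqpr' → match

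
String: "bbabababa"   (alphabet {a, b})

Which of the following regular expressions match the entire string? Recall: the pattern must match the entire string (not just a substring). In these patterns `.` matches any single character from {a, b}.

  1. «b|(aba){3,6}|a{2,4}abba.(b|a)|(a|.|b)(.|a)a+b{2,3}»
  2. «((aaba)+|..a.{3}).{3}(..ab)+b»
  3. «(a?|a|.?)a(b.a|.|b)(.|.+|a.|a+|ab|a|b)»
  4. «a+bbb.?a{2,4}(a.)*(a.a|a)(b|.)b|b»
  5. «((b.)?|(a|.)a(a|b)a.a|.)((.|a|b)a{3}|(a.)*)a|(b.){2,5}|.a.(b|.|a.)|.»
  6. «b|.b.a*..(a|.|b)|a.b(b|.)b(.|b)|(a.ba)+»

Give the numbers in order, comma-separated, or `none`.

1 → no match
2 → no match — must end with "abb"
3 → no match
4 → no match — must end with "b"
5 → match
6 → no match

5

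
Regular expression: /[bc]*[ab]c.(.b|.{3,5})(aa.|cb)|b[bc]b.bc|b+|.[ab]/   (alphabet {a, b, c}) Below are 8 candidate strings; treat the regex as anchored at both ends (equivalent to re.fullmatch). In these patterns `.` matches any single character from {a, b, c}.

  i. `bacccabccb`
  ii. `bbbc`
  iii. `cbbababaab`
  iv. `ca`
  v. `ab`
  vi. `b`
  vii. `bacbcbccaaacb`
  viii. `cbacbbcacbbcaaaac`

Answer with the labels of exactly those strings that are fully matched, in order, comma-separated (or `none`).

i → match
ii → no match
iii → no match
iv → match
v → match
vi → match
vii → no match
viii → no match

i, iv, v, vi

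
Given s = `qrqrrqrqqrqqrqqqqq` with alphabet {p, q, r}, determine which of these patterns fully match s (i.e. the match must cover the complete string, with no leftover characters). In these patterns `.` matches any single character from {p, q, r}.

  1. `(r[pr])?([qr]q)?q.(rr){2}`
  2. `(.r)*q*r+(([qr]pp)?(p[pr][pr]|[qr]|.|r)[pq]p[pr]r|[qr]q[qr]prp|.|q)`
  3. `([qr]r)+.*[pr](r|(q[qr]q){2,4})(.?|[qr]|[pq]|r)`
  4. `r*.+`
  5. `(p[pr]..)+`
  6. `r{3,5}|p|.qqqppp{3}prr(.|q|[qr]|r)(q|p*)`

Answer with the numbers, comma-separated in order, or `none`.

3, 4

1 → no match — must end with `rr`
2 → no match
3 → match
4 → match
5 → no match — must start with `p`
6 → no match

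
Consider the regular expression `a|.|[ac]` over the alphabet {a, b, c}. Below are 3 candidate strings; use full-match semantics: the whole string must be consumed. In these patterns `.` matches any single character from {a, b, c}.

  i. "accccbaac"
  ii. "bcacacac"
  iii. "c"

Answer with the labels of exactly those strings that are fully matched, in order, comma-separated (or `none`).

iii

i. "accccbaac" → no match
ii. "bcacacac" → no match
iii. "c" → match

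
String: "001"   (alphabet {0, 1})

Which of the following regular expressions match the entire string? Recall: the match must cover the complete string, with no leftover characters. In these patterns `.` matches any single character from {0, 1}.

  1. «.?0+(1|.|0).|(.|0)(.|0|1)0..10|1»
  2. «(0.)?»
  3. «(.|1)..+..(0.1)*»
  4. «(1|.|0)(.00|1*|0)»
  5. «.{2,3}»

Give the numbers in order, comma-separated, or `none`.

1, 5

1 → match
2 → no match
3 → no match
4 → no match
5 → match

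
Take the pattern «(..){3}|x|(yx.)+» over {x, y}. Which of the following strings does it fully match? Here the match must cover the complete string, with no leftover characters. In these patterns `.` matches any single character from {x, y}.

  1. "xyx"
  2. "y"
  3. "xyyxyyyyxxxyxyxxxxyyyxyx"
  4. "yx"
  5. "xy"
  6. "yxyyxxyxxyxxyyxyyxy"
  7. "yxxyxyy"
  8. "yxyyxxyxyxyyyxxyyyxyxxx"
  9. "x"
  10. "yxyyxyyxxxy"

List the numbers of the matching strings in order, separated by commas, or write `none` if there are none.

9

1. "xyx" → no match
2. "y" → no match
3 → no match
4. "yx" → no match
5. "xy" → no match
6 → no match
7. "yxxyxyy" → no match
8 → no match
9. "x" → match
10. "yxyyxyyxxxy" → no match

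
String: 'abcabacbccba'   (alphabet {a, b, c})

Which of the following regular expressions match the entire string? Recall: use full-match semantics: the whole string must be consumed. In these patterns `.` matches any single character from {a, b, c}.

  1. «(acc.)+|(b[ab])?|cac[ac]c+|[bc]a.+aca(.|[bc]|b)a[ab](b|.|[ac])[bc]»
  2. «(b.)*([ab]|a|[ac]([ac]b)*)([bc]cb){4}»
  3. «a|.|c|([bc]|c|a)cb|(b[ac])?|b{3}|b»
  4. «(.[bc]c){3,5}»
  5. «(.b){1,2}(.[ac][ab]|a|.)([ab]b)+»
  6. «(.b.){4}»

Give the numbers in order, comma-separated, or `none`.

6

1 → no match
2 → no match — must end with 'cb'
3 → no match
4 → no match — must end with 'c'
5 → no match — must end with 'b'
6 → match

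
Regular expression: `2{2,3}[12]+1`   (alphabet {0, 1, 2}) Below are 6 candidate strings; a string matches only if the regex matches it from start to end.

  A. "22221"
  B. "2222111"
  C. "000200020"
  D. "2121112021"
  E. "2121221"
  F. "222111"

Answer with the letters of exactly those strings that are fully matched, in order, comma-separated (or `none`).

A → match
B → match
C → no match — must start with "2"
D → no match
E → no match
F → match

A, B, F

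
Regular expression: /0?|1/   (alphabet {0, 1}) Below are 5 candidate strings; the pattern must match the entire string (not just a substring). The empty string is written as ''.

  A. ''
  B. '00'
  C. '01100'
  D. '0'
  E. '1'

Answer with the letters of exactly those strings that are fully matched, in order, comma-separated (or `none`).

A → match
B → no match
C → no match
D → match
E → match

A, D, E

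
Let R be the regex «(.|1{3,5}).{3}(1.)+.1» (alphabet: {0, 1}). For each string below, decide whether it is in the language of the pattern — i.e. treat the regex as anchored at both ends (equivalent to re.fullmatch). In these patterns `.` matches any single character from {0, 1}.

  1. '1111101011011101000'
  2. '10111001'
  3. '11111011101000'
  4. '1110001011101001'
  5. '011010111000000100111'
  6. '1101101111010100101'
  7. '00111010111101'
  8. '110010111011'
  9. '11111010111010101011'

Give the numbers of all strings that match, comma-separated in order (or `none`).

2, 4, 7, 8, 9

1 → no match — must end with '1'
2 → match
3 → no match — must end with '1'
4 → match
5 → no match
6 → no match
7 → match
8 → match
9 → match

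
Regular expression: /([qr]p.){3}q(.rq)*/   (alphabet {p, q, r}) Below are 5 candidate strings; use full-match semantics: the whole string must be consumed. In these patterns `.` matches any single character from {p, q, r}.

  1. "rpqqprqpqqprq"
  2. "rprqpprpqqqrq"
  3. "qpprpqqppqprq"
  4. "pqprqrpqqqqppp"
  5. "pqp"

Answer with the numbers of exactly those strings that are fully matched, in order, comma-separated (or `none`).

1, 2, 3

1 → match
2 → match
3 → match
4 → no match
5. "pqp" → no match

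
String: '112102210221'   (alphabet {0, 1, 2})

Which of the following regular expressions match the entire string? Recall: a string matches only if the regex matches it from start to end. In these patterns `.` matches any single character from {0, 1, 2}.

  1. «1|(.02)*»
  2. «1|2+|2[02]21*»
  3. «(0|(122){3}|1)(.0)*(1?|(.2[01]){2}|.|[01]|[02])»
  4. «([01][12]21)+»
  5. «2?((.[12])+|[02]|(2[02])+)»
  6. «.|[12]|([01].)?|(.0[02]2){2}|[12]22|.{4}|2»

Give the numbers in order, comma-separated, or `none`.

4, 5

1 → no match
2 → no match
3 → no match
4 → match
5 → match
6 → no match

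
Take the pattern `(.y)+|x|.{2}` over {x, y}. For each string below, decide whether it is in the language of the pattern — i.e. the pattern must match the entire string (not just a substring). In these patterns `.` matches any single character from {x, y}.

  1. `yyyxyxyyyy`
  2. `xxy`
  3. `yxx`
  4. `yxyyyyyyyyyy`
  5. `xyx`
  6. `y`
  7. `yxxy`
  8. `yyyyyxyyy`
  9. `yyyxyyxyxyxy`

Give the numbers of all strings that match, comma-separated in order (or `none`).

1 → no match
2 → no match
3 → no match
4 → no match
5 → no match
6 → no match
7 → no match
8 → no match
9 → no match

none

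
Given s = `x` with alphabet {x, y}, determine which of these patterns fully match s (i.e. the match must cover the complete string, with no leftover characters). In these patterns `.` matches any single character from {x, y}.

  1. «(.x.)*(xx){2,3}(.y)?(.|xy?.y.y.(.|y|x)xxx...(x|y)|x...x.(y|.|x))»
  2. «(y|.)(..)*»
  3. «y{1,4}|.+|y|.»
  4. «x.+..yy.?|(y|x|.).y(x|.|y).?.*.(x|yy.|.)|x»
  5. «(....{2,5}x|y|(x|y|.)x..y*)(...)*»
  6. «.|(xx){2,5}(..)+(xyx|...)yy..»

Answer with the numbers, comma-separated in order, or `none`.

1 → no match
2 → match
3 → match
4 → match
5 → no match
6 → match

2, 3, 4, 6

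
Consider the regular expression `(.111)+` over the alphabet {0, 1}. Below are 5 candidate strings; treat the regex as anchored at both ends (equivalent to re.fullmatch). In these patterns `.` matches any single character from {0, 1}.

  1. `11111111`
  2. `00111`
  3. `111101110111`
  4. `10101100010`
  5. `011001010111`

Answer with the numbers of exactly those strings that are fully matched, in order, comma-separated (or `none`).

1, 3

1 → match
2 → no match
3 → match
4 → no match — must end with `111`
5 → no match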